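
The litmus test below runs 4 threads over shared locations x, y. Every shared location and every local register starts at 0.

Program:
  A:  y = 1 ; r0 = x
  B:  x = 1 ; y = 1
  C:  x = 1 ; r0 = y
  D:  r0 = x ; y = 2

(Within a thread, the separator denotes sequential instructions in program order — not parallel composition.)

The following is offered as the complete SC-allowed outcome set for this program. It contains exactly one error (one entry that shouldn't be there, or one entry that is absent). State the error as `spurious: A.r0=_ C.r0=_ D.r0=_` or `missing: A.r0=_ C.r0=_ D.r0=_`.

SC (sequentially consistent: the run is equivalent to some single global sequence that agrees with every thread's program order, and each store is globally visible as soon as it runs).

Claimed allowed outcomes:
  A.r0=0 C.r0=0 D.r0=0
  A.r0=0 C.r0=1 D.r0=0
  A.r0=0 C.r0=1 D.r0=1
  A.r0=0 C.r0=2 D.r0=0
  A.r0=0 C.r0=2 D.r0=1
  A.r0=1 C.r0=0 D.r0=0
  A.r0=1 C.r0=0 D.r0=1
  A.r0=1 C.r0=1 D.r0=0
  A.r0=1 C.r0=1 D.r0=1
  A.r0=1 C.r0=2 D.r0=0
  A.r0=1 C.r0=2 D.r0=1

outcome vector order: (A.r0,C.r0,D.r0)
SC (10): (0,1,0); (0,1,1); (0,2,0); (0,2,1); (1,0,0); (1,0,1); (1,1,0); (1,1,1); (1,2,0); (1,2,1)
claimed∖SC = {(0,0,0)}

spurious: A.r0=0 C.r0=0 D.r0=0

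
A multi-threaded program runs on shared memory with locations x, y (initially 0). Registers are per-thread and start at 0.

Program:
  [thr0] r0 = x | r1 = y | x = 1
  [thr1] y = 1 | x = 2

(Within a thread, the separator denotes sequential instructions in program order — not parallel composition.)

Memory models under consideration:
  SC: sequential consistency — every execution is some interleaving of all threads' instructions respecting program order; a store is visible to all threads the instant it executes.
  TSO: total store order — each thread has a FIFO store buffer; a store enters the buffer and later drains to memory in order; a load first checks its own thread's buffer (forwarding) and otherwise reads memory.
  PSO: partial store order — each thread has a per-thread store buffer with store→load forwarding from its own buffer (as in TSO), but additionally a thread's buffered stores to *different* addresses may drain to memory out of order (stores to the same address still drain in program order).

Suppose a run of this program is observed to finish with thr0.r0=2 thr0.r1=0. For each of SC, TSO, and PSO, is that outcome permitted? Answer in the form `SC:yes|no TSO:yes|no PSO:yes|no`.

outcome vector order: (thr0.r0,thr0.r1)
under SC → 0/0 0/1 2/1
under TSO → 0/0 0/1 2/1
under PSO → 0/0 0/1 2/0 2/1
target 2/0 ∈ {PSO}

SC:no TSO:no PSO:yes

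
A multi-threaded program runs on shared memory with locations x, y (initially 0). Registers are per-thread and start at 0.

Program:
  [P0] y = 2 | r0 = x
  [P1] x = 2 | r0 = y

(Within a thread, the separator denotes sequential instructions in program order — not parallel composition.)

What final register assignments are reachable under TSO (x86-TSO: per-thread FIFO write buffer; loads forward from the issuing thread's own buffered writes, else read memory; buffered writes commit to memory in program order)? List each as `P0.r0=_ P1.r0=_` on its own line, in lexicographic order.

P0.r0=0 P1.r0=0
P0.r0=0 P1.r0=2
P0.r0=2 P1.r0=0
P0.r0=2 P1.r0=2

outcome vector order: (P0.r0,P1.r0)
|TSO outcomes| = 4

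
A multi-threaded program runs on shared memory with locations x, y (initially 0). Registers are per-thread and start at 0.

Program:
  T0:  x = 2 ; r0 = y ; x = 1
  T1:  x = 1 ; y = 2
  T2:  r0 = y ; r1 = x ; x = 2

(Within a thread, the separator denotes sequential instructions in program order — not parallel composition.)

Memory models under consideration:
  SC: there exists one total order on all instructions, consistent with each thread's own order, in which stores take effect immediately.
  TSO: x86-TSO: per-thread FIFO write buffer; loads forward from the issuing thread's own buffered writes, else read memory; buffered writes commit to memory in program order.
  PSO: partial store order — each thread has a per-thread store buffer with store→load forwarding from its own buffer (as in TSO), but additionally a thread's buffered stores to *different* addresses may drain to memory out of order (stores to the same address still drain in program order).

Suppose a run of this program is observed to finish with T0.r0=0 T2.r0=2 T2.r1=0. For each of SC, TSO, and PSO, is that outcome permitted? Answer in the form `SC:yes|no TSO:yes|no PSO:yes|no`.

SC:no TSO:no PSO:yes

outcome vector order: (T0.r0,T2.r0,T2.r1)
[SC] allowed = {000; 001; 002; 021; 022; 200; 201; 202; 221; 222}
[TSO] allowed = {000; 001; 002; 021; 022; 200; 201; 202; 221; 222}
[PSO] allowed = {000; 001; 002; 020; 021; 022; 200; 201; 202; 220; 221; 222}
target 020 ∈ {PSO}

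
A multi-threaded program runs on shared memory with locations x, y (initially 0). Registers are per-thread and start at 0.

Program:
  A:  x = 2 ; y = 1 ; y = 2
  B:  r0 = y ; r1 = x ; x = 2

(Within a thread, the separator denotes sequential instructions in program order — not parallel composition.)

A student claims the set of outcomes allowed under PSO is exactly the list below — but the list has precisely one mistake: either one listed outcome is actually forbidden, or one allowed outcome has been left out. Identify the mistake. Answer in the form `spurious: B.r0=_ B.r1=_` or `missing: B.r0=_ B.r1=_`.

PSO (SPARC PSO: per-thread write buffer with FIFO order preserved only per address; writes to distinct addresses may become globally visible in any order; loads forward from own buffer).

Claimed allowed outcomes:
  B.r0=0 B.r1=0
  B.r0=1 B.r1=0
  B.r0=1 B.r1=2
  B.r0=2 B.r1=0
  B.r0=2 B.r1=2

outcome vector order: (B.r0,B.r1)
PSO: 6 outcomes — {0/0; 0/2; 1/0; 1/2; 2/0; 2/2}
PSO∖claimed = {0/2}

missing: B.r0=0 B.r1=2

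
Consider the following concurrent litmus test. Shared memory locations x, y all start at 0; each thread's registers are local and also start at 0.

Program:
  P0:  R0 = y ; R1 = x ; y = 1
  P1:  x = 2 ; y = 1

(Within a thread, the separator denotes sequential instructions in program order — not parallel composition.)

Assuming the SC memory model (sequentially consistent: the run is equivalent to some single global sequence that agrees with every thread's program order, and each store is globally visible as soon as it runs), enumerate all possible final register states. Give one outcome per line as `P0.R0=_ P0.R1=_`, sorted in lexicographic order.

P0.R0=0 P0.R1=0
P0.R0=0 P0.R1=2
P0.R0=1 P0.R1=2

outcome vector order: (P0.R0,P0.R1)
|SC outcomes| = 3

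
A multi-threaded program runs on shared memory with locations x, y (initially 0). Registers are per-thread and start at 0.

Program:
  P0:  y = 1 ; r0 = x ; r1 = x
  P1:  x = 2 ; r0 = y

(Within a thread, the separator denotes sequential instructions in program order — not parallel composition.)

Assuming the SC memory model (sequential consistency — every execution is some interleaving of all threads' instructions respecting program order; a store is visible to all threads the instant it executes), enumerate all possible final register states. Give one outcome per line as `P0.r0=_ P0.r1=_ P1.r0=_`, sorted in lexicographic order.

outcome vector order: (P0.r0,P0.r1,P1.r0)
|SC outcomes| = 4

P0.r0=0 P0.r1=0 P1.r0=1
P0.r0=0 P0.r1=2 P1.r0=1
P0.r0=2 P0.r1=2 P1.r0=0
P0.r0=2 P0.r1=2 P1.r0=1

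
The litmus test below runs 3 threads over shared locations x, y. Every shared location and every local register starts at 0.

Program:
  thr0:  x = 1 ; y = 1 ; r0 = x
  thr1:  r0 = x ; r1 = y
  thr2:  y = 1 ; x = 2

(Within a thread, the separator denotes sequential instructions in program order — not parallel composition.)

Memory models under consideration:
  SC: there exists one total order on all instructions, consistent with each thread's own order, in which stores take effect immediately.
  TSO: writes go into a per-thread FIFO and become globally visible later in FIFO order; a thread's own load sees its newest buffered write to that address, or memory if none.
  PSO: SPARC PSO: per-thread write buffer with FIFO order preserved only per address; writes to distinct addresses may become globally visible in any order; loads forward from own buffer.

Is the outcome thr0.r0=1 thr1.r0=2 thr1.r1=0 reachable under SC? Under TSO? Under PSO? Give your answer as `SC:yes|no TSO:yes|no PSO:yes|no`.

outcome vector order: (thr0.r0,thr1.r0,thr1.r1)
under SC → 100, 101, 110, 111, 121, 200, 201, 210, 211, 221
under TSO → 100, 101, 110, 111, 121, 200, 201, 210, 211, 221
under PSO → 100, 101, 110, 111, 120, 121, 200, 201, 210, 211, 220, 221
target 120 ∈ {PSO}

SC:no TSO:no PSO:yes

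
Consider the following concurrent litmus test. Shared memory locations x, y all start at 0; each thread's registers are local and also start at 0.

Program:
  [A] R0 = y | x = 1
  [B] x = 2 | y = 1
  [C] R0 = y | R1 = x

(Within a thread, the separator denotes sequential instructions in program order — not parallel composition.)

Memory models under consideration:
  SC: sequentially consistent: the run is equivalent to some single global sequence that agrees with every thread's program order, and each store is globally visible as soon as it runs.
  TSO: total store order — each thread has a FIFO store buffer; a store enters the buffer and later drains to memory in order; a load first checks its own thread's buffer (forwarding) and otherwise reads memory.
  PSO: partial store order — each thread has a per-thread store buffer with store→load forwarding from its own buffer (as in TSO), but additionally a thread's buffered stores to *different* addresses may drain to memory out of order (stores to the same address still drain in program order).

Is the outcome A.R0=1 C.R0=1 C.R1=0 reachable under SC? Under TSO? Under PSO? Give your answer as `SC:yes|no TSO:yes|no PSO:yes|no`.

outcome vector order: (A.R0,C.R0,C.R1)
SC: 10 outcomes — {<0 0 0>; <0 0 1>; <0 0 2>; <0 1 1>; <0 1 2>; <1 0 0>; <1 0 1>; <1 0 2>; <1 1 1>; <1 1 2>}
TSO: 10 outcomes — {<0 0 0>; <0 0 1>; <0 0 2>; <0 1 1>; <0 1 2>; <1 0 0>; <1 0 1>; <1 0 2>; <1 1 1>; <1 1 2>}
PSO: 12 outcomes — {<0 0 0>; <0 0 1>; <0 0 2>; <0 1 0>; <0 1 1>; <0 1 2>; <1 0 0>; <1 0 1>; <1 0 2>; <1 1 0>; <1 1 1>; <1 1 2>}
target <1 1 0> ∈ {PSO}

SC:no TSO:no PSO:yes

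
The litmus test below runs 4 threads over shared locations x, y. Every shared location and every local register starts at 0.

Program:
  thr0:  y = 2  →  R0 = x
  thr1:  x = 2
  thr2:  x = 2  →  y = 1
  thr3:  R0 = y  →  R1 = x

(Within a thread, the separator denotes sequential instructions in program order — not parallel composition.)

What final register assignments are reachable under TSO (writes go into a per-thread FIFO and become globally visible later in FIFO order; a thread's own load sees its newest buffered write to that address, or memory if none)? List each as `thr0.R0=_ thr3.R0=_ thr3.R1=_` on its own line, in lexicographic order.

outcome vector order: (thr0.R0,thr3.R0,thr3.R1)
|TSO outcomes| = 10

thr0.R0=0 thr3.R0=0 thr3.R1=0
thr0.R0=0 thr3.R0=0 thr3.R1=2
thr0.R0=0 thr3.R0=1 thr3.R1=2
thr0.R0=0 thr3.R0=2 thr3.R1=0
thr0.R0=0 thr3.R0=2 thr3.R1=2
thr0.R0=2 thr3.R0=0 thr3.R1=0
thr0.R0=2 thr3.R0=0 thr3.R1=2
thr0.R0=2 thr3.R0=1 thr3.R1=2
thr0.R0=2 thr3.R0=2 thr3.R1=0
thr0.R0=2 thr3.R0=2 thr3.R1=2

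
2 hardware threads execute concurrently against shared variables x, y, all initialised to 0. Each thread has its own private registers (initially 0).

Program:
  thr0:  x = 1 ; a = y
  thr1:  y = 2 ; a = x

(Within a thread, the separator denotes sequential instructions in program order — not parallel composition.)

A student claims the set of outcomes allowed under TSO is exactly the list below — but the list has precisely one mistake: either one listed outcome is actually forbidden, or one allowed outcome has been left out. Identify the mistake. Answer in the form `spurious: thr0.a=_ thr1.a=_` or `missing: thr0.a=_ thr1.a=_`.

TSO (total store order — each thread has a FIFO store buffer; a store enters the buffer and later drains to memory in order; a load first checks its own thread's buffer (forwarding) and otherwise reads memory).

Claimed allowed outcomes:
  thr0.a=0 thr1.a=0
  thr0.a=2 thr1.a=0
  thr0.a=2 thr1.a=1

missing: thr0.a=0 thr1.a=1

outcome vector order: (thr0.a,thr1.a)
TSO: 4 outcomes — {<0 0> <0 1> <2 0> <2 1>}
TSO∖claimed = {<0 1>}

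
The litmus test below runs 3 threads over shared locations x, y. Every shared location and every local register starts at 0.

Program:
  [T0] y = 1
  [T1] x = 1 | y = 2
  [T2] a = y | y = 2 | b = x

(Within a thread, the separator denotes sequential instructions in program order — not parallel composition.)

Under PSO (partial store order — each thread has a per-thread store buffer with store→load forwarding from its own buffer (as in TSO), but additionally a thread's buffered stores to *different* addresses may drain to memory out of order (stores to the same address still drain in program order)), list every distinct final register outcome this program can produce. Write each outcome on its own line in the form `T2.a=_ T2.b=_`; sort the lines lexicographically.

outcome vector order: (T2.a,T2.b)
|PSO outcomes| = 6

T2.a=0 T2.b=0
T2.a=0 T2.b=1
T2.a=1 T2.b=0
T2.a=1 T2.b=1
T2.a=2 T2.b=0
T2.a=2 T2.b=1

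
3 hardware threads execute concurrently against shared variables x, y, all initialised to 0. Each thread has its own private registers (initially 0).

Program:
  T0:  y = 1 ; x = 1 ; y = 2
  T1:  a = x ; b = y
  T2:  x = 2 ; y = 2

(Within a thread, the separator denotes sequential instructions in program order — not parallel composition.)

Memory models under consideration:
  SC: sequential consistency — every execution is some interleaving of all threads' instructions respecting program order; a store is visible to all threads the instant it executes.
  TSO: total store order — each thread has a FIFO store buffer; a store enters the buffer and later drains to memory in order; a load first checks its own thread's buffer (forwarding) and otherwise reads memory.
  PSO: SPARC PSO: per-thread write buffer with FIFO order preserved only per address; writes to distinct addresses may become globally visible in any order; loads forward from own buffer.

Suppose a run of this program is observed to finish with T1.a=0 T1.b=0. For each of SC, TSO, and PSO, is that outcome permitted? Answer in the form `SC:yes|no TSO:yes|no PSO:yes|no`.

SC:yes TSO:yes PSO:yes

outcome vector order: (T1.a,T1.b)
[SC] allowed = {00 01 02 11 12 20 21 22}
[TSO] allowed = {00 01 02 11 12 20 21 22}
[PSO] allowed = {00 01 02 10 11 12 20 21 22}
target 00 ∈ {SC,TSO,PSO}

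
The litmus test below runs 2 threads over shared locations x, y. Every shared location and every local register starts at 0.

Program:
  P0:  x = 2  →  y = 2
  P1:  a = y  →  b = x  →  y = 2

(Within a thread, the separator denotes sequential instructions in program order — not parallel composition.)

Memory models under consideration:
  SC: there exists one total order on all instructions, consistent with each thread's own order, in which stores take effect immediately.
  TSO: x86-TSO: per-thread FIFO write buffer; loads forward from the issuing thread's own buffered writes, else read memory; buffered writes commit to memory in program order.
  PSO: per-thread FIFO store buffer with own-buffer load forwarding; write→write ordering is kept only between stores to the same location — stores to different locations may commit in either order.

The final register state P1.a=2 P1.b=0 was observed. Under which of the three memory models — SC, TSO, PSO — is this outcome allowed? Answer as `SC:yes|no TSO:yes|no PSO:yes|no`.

outcome vector order: (P1.a,P1.b)
under SC → 00 02 22
under TSO → 00 02 22
under PSO → 00 02 20 22
target 20 ∈ {PSO}

SC:no TSO:no PSO:yes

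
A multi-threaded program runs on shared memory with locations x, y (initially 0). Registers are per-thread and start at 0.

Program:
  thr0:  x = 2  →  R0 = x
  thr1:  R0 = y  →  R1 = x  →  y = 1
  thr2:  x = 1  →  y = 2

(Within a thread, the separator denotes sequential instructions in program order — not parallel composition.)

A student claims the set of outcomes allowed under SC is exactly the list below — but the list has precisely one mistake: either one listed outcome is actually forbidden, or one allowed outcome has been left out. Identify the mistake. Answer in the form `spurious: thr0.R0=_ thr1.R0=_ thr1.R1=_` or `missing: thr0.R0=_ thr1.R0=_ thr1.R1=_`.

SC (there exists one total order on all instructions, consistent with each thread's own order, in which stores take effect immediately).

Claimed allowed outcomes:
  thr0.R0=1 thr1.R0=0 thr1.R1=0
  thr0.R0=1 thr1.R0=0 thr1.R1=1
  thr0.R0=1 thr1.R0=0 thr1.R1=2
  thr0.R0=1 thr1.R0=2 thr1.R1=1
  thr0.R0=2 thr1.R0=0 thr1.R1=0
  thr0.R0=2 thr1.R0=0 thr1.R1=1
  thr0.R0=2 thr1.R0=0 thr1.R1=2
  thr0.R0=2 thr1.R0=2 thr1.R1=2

missing: thr0.R0=2 thr1.R0=2 thr1.R1=1

outcome vector order: (thr0.R0,thr1.R0,thr1.R1)
SC: 9 outcomes — {1/0/0; 1/0/1; 1/0/2; 1/2/1; 2/0/0; 2/0/1; 2/0/2; 2/2/1; 2/2/2}
SC∖claimed = {2/2/1}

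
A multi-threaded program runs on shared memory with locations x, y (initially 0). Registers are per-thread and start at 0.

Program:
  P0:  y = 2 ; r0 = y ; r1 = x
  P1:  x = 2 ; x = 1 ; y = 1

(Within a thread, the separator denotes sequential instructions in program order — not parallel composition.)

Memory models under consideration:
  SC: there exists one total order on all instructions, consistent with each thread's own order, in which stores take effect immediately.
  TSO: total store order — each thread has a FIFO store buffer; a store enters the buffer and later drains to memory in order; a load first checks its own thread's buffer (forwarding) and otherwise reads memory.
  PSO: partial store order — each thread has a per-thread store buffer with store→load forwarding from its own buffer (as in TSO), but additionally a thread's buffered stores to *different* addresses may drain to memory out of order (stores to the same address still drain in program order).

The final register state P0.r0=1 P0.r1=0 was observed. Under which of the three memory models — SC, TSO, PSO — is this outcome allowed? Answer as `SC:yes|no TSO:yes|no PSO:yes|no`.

outcome vector order: (P0.r0,P0.r1)
SC: 4 outcomes — {<1 1>; <2 0>; <2 1>; <2 2>}
TSO: 4 outcomes — {<1 1>; <2 0>; <2 1>; <2 2>}
PSO: 6 outcomes — {<1 0>; <1 1>; <1 2>; <2 0>; <2 1>; <2 2>}
target <1 0> ∈ {PSO}

SC:no TSO:no PSO:yes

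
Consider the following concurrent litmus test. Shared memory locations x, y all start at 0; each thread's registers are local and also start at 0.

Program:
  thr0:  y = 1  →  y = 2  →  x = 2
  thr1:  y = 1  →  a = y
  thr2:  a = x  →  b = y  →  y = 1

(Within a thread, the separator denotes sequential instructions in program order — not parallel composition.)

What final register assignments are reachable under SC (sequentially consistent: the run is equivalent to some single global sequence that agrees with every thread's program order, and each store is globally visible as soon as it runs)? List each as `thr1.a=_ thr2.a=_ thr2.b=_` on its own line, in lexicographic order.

outcome vector order: (thr1.a,thr2.a,thr2.b)
|SC outcomes| = 9

thr1.a=1 thr2.a=0 thr2.b=0
thr1.a=1 thr2.a=0 thr2.b=1
thr1.a=1 thr2.a=0 thr2.b=2
thr1.a=1 thr2.a=2 thr2.b=1
thr1.a=1 thr2.a=2 thr2.b=2
thr1.a=2 thr2.a=0 thr2.b=0
thr1.a=2 thr2.a=0 thr2.b=1
thr1.a=2 thr2.a=0 thr2.b=2
thr1.a=2 thr2.a=2 thr2.b=2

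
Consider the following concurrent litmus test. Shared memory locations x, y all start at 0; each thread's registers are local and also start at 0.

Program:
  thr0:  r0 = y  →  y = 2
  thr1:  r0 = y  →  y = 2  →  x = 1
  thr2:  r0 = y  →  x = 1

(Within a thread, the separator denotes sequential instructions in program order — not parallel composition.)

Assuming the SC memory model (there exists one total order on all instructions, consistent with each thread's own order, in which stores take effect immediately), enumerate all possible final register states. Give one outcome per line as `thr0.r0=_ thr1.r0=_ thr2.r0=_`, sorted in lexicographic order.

outcome vector order: (thr0.r0,thr1.r0,thr2.r0)
|SC outcomes| = 6

thr0.r0=0 thr1.r0=0 thr2.r0=0
thr0.r0=0 thr1.r0=0 thr2.r0=2
thr0.r0=0 thr1.r0=2 thr2.r0=0
thr0.r0=0 thr1.r0=2 thr2.r0=2
thr0.r0=2 thr1.r0=0 thr2.r0=0
thr0.r0=2 thr1.r0=0 thr2.r0=2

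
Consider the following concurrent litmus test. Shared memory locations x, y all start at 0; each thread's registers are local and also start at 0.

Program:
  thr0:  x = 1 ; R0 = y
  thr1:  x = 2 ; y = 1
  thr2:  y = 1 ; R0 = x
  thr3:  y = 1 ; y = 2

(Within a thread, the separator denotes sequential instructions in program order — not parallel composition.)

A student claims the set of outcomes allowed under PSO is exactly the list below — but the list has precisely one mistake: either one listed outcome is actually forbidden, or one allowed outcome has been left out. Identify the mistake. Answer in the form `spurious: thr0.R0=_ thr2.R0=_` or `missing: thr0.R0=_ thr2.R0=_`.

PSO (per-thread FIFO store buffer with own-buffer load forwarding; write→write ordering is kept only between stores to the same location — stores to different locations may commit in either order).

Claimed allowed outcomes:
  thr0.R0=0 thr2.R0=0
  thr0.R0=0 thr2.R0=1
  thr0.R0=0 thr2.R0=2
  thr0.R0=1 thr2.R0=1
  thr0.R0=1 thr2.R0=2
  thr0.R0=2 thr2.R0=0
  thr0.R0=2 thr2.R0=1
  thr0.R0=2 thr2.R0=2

outcome vector order: (thr0.R0,thr2.R0)
PSO (9): 0/0, 0/1, 0/2, 1/0, 1/1, 1/2, 2/0, 2/1, 2/2
PSO∖claimed = {1/0}

missing: thr0.R0=1 thr2.R0=0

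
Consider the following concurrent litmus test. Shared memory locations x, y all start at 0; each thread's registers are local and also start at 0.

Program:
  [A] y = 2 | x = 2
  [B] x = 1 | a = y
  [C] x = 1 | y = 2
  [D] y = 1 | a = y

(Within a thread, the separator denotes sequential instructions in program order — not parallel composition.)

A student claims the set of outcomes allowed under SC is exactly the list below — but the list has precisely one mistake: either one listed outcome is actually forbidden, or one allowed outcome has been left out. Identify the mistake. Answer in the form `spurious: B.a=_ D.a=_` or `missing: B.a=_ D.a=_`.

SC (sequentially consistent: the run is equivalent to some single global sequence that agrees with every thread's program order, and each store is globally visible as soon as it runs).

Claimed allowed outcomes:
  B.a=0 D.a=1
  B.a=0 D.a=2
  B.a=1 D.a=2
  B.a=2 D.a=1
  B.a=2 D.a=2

outcome vector order: (B.a,D.a)
[SC] allowed = {01, 02, 11, 12, 21, 22}
SC∖claimed = {11}

missing: B.a=1 D.a=1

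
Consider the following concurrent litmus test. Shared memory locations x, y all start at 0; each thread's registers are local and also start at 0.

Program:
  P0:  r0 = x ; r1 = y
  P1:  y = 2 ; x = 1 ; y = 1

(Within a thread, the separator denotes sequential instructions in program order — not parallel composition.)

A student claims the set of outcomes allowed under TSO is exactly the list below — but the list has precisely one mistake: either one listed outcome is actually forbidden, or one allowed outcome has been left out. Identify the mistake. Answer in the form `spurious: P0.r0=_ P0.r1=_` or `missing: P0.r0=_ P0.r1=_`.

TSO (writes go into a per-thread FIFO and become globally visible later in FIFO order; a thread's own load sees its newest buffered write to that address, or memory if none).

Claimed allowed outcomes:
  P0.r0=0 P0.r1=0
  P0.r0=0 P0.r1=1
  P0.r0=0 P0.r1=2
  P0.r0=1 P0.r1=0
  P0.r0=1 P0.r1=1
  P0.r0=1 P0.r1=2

spurious: P0.r0=1 P0.r1=0

outcome vector order: (P0.r0,P0.r1)
TSO (5): 00 01 02 11 12
claimed∖TSO = {10}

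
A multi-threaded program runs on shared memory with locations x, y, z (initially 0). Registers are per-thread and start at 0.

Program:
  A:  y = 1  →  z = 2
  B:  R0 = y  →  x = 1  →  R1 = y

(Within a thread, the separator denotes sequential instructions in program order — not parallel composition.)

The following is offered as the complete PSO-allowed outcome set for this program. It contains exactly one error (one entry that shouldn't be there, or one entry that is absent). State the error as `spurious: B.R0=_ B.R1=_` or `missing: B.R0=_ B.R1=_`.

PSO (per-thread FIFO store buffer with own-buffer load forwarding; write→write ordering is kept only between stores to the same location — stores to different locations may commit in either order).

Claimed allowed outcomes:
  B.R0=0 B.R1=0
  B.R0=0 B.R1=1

outcome vector order: (B.R0,B.R1)
[PSO] allowed = {<0 0>, <0 1>, <1 1>}
PSO∖claimed = {<1 1>}

missing: B.R0=1 B.R1=1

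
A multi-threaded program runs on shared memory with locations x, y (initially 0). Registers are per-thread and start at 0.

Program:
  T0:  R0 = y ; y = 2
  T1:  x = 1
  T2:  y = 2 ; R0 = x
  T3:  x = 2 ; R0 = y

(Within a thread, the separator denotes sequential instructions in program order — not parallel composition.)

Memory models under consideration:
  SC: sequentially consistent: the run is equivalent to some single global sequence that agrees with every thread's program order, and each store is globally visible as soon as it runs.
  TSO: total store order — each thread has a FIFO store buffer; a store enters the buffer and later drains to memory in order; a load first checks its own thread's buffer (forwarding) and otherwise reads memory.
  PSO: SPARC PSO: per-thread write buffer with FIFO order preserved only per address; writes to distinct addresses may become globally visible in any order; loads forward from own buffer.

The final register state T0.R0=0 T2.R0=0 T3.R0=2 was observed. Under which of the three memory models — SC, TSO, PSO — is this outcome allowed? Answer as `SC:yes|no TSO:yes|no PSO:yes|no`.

SC:yes TSO:yes PSO:yes

outcome vector order: (T0.R0,T2.R0,T3.R0)
under SC → 0/0/2, 0/1/0, 0/1/2, 0/2/0, 0/2/2, 2/0/2, 2/1/0, 2/1/2, 2/2/0, 2/2/2
under TSO → 0/0/0, 0/0/2, 0/1/0, 0/1/2, 0/2/0, 0/2/2, 2/0/0, 2/0/2, 2/1/0, 2/1/2, 2/2/0, 2/2/2
under PSO → 0/0/0, 0/0/2, 0/1/0, 0/1/2, 0/2/0, 0/2/2, 2/0/0, 2/0/2, 2/1/0, 2/1/2, 2/2/0, 2/2/2
target 0/0/2 ∈ {SC,TSO,PSO}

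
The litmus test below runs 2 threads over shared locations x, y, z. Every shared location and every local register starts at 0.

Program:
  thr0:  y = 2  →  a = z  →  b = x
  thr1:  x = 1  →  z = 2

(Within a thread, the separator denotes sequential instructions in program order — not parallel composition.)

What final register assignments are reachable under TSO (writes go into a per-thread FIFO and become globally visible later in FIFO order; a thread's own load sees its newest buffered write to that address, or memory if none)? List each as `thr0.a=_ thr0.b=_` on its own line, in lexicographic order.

thr0.a=0 thr0.b=0
thr0.a=0 thr0.b=1
thr0.a=2 thr0.b=1

outcome vector order: (thr0.a,thr0.b)
|TSO outcomes| = 3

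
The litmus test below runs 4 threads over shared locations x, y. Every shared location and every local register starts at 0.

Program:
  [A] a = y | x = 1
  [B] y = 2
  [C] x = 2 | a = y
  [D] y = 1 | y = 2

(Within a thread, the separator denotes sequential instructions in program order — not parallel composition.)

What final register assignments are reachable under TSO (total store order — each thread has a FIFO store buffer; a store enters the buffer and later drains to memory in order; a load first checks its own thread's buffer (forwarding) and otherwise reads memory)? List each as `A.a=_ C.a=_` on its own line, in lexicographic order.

outcome vector order: (A.a,C.a)
|TSO outcomes| = 9

A.a=0 C.a=0
A.a=0 C.a=1
A.a=0 C.a=2
A.a=1 C.a=0
A.a=1 C.a=1
A.a=1 C.a=2
A.a=2 C.a=0
A.a=2 C.a=1
A.a=2 C.a=2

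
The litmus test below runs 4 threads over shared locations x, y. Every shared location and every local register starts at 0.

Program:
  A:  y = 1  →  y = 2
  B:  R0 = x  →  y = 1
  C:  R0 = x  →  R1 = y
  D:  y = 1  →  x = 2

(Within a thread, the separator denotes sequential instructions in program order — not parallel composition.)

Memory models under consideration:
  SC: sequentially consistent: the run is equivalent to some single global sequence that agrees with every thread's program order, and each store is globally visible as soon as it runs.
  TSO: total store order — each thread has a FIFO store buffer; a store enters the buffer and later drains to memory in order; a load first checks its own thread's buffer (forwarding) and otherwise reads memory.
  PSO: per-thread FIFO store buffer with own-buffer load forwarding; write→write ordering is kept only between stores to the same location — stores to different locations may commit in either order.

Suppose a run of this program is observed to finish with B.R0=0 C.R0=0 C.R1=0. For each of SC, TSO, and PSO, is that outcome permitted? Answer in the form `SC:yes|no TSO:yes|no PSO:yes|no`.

SC:yes TSO:yes PSO:yes

outcome vector order: (B.R0,C.R0,C.R1)
SC: 10 outcomes — {<0 0 0> <0 0 1> <0 0 2> <0 2 1> <0 2 2> <2 0 0> <2 0 1> <2 0 2> <2 2 1> <2 2 2>}
TSO: 10 outcomes — {<0 0 0> <0 0 1> <0 0 2> <0 2 1> <0 2 2> <2 0 0> <2 0 1> <2 0 2> <2 2 1> <2 2 2>}
PSO: 12 outcomes — {<0 0 0> <0 0 1> <0 0 2> <0 2 0> <0 2 1> <0 2 2> <2 0 0> <2 0 1> <2 0 2> <2 2 0> <2 2 1> <2 2 2>}
target <0 0 0> ∈ {SC,TSO,PSO}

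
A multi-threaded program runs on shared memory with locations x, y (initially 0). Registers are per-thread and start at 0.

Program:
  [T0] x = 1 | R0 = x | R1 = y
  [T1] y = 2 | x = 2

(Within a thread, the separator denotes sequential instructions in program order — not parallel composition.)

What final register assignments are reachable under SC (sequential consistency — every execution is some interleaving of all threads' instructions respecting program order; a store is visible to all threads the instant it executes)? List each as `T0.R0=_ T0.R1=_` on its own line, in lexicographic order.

T0.R0=1 T0.R1=0
T0.R0=1 T0.R1=2
T0.R0=2 T0.R1=2

outcome vector order: (T0.R0,T0.R1)
|SC outcomes| = 3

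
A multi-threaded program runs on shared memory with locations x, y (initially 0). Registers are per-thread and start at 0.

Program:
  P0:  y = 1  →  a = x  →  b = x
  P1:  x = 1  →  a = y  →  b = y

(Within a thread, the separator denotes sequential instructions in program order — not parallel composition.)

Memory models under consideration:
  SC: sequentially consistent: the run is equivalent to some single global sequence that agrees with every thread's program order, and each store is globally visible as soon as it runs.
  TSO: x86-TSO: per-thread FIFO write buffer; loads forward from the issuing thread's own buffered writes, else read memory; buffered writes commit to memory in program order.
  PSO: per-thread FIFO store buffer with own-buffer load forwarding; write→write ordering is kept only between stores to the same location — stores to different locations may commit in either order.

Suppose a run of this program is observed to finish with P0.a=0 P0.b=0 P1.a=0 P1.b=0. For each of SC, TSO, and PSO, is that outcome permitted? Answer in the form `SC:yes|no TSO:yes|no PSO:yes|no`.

outcome vector order: (P0.a,P0.b,P1.a,P1.b)
SC: 5 outcomes — {0/0/1/1 0/1/1/1 1/1/0/0 1/1/0/1 1/1/1/1}
TSO: 9 outcomes — {0/0/0/0 0/0/0/1 0/0/1/1 0/1/0/0 0/1/0/1 0/1/1/1 1/1/0/0 1/1/0/1 1/1/1/1}
PSO: 9 outcomes — {0/0/0/0 0/0/0/1 0/0/1/1 0/1/0/0 0/1/0/1 0/1/1/1 1/1/0/0 1/1/0/1 1/1/1/1}
target 0/0/0/0 ∈ {TSO,PSO}

SC:no TSO:yes PSO:yes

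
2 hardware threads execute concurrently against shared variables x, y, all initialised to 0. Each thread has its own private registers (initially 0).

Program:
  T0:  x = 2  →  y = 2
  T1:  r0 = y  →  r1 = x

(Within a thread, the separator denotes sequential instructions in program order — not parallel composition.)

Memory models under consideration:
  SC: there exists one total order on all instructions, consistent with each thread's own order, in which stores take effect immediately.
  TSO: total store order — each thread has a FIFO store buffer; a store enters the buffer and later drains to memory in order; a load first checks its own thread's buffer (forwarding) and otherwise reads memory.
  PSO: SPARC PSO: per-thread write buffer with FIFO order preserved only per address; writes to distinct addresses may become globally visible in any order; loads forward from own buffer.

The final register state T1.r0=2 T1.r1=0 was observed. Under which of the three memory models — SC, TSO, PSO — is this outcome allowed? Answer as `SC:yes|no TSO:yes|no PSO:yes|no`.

outcome vector order: (T1.r0,T1.r1)
under SC → (0,0), (0,2), (2,2)
under TSO → (0,0), (0,2), (2,2)
under PSO → (0,0), (0,2), (2,0), (2,2)
target (2,0) ∈ {PSO}

SC:no TSO:no PSO:yes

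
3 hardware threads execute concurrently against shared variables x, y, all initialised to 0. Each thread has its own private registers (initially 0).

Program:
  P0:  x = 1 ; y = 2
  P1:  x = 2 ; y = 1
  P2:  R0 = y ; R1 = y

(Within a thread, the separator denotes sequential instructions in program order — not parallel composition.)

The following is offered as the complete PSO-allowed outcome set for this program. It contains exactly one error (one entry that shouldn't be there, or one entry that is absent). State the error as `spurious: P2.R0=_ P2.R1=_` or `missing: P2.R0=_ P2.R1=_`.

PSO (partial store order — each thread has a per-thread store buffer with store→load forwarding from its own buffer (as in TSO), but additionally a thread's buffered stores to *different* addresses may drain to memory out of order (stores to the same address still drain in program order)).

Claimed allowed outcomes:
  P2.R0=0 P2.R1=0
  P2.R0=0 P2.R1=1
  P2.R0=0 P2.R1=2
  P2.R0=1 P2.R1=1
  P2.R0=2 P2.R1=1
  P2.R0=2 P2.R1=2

outcome vector order: (P2.R0,P2.R1)
PSO (7): (0,0), (0,1), (0,2), (1,1), (1,2), (2,1), (2,2)
PSO∖claimed = {(1,2)}

missing: P2.R0=1 P2.R1=2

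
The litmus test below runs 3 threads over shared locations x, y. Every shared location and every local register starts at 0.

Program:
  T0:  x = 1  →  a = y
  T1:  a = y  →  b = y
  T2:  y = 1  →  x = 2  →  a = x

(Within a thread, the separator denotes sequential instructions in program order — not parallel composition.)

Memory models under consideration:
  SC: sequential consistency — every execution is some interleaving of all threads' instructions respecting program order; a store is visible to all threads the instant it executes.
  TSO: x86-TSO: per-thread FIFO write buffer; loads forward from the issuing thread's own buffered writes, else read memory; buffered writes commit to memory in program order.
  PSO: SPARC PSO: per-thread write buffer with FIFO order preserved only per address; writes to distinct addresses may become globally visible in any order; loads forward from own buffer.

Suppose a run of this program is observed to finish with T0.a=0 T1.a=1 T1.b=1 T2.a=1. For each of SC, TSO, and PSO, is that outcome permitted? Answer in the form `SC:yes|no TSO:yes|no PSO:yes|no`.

SC:no TSO:yes PSO:yes

outcome vector order: (T0.a,T1.a,T1.b,T2.a)
SC: 9 outcomes — {0/0/0/2, 0/0/1/2, 0/1/1/2, 1/0/0/1, 1/0/0/2, 1/0/1/1, 1/0/1/2, 1/1/1/1, 1/1/1/2}
TSO: 12 outcomes — {0/0/0/1, 0/0/0/2, 0/0/1/1, 0/0/1/2, 0/1/1/1, 0/1/1/2, 1/0/0/1, 1/0/0/2, 1/0/1/1, 1/0/1/2, 1/1/1/1, 1/1/1/2}
PSO: 12 outcomes — {0/0/0/1, 0/0/0/2, 0/0/1/1, 0/0/1/2, 0/1/1/1, 0/1/1/2, 1/0/0/1, 1/0/0/2, 1/0/1/1, 1/0/1/2, 1/1/1/1, 1/1/1/2}
target 0/1/1/1 ∈ {TSO,PSO}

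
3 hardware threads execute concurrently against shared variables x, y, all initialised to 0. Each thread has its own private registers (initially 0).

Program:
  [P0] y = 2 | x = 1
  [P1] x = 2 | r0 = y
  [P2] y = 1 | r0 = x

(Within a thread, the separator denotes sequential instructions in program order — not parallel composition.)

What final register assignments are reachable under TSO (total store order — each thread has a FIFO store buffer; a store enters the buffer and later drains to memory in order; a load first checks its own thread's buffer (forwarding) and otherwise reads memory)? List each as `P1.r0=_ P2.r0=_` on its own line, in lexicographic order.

outcome vector order: (P1.r0,P2.r0)
|TSO outcomes| = 9

P1.r0=0 P2.r0=0
P1.r0=0 P2.r0=1
P1.r0=0 P2.r0=2
P1.r0=1 P2.r0=0
P1.r0=1 P2.r0=1
P1.r0=1 P2.r0=2
P1.r0=2 P2.r0=0
P1.r0=2 P2.r0=1
P1.r0=2 P2.r0=2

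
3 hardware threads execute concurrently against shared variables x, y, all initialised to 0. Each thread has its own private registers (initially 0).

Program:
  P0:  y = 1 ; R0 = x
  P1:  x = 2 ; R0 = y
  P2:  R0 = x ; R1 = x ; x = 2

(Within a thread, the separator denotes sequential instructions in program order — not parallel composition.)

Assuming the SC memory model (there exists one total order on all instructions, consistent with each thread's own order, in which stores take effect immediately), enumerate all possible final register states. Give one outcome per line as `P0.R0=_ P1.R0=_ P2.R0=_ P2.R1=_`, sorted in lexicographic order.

P0.R0=0 P1.R0=1 P2.R0=0 P2.R1=0
P0.R0=0 P1.R0=1 P2.R0=0 P2.R1=2
P0.R0=0 P1.R0=1 P2.R0=2 P2.R1=2
P0.R0=2 P1.R0=0 P2.R0=0 P2.R1=0
P0.R0=2 P1.R0=0 P2.R0=0 P2.R1=2
P0.R0=2 P1.R0=0 P2.R0=2 P2.R1=2
P0.R0=2 P1.R0=1 P2.R0=0 P2.R1=0
P0.R0=2 P1.R0=1 P2.R0=0 P2.R1=2
P0.R0=2 P1.R0=1 P2.R0=2 P2.R1=2

outcome vector order: (P0.R0,P1.R0,P2.R0,P2.R1)
|SC outcomes| = 9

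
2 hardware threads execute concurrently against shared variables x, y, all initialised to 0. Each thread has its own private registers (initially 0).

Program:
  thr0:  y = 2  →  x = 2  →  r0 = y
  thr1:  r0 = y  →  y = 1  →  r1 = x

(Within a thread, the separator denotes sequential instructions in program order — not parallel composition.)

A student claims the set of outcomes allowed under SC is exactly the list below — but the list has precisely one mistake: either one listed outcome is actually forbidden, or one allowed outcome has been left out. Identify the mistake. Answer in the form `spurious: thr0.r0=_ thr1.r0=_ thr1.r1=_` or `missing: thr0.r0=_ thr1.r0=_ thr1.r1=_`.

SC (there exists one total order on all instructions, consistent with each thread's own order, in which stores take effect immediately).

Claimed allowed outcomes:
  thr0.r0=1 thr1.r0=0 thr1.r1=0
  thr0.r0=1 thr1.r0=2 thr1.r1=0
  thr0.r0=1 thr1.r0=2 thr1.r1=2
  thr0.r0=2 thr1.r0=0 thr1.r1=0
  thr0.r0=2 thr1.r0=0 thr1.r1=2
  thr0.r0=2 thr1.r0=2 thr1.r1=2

outcome vector order: (thr0.r0,thr1.r0,thr1.r1)
under SC → 100; 102; 120; 122; 200; 202; 222
SC∖claimed = {102}

missing: thr0.r0=1 thr1.r0=0 thr1.r1=2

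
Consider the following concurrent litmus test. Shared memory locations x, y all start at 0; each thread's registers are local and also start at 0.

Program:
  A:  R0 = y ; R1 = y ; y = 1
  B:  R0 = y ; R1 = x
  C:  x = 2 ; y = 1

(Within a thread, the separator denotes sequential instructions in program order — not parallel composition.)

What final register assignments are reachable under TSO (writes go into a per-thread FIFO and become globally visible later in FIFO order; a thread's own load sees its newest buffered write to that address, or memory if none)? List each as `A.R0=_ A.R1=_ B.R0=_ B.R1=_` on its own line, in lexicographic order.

outcome vector order: (A.R0,A.R1,B.R0,B.R1)
|TSO outcomes| = 10

A.R0=0 A.R1=0 B.R0=0 B.R1=0
A.R0=0 A.R1=0 B.R0=0 B.R1=2
A.R0=0 A.R1=0 B.R0=1 B.R1=0
A.R0=0 A.R1=0 B.R0=1 B.R1=2
A.R0=0 A.R1=1 B.R0=0 B.R1=0
A.R0=0 A.R1=1 B.R0=0 B.R1=2
A.R0=0 A.R1=1 B.R0=1 B.R1=2
A.R0=1 A.R1=1 B.R0=0 B.R1=0
A.R0=1 A.R1=1 B.R0=0 B.R1=2
A.R0=1 A.R1=1 B.R0=1 B.R1=2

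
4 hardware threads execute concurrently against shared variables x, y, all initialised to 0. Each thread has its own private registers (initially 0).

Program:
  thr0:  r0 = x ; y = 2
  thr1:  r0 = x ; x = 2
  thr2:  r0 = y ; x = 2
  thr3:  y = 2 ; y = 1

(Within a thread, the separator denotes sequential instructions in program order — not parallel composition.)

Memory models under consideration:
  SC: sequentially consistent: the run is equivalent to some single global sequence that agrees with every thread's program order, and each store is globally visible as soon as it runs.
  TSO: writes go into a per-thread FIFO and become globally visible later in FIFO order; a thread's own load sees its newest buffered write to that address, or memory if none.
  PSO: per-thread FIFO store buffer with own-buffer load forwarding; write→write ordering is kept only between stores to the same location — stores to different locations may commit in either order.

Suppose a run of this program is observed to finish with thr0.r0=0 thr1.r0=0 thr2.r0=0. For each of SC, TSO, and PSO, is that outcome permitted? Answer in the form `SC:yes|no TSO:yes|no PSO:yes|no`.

outcome vector order: (thr0.r0,thr1.r0,thr2.r0)
SC: 12 outcomes — {0/0/0; 0/0/1; 0/0/2; 0/2/0; 0/2/1; 0/2/2; 2/0/0; 2/0/1; 2/0/2; 2/2/0; 2/2/1; 2/2/2}
TSO: 12 outcomes — {0/0/0; 0/0/1; 0/0/2; 0/2/0; 0/2/1; 0/2/2; 2/0/0; 2/0/1; 2/0/2; 2/2/0; 2/2/1; 2/2/2}
PSO: 12 outcomes — {0/0/0; 0/0/1; 0/0/2; 0/2/0; 0/2/1; 0/2/2; 2/0/0; 2/0/1; 2/0/2; 2/2/0; 2/2/1; 2/2/2}
target 0/0/0 ∈ {SC,TSO,PSO}

SC:yes TSO:yes PSO:yes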